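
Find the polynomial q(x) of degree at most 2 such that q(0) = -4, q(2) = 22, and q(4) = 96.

q(x) = 6x^2 + x - 4

Using the Lagrange interpolation formula with nodes 0, 2, 4:
  L_0(x) = (x - 2)(x - 4) / 8
  L_1(x) = x(x - 4) / -4
  L_2(x) = x(x - 2) / 8
Then q(x) = -4·L_0(x) + 22·L_1(x) + 96·L_2(x).
Expanding and collecting terms gives q(x) = 6x² + x - 4.
Check: q(0) = -4. ✓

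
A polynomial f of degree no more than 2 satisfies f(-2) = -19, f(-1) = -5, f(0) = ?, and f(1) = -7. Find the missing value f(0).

-1

The 3 known points determine the degree-2 polynomial uniquely.
Write f(u) = au^2 + bu + c. Substituting each data point gives a linear system:
  4a - 2b + c = -19
  a - b + c = -5
  a + b + c = -7
Solving the system yields a = -5, b = -1, c = -1.
So f(u) = -5u^2 - u - 1.
Then f(0) = -1.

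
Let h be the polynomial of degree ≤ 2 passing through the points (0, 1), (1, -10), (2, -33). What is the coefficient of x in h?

Write h(x) = ax^2 + bx + c. Substituting each data point gives a linear system:
  c = 1
  a + b + c = -10
  4a + 2b + c = -33
Solving the system yields a = -6, b = -5, c = 1.
So h(x) = -6x^2 - 5x + 1.
The coefficient of x is -5.

-5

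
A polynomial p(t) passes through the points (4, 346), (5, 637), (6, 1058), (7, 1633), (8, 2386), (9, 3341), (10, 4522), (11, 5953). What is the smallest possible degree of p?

3

Forward differences of the values at t = 4, 5, 6, 7, 8, 9, 10, 11:
  p  : 346  637  1058  1633  2386  3341  4522  5953
  Δ  : 291  421  575  753  955  1181  1431
  Δ^2: 130  154  178  202  226  250
  Δ^3: 24  24  24  24  24
  Δ^4: 0  0  0  0
  Δ^5: 0  0  0
  Δ^6: 0  0
  Δ^7: 0
The third differences are constant (24) and nonzero, while all higher differences vanish, so the minimal degree is 3.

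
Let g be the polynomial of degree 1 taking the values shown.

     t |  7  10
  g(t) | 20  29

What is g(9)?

Write g(t) = at + b. Substituting each data point gives a linear system:
  7a + b = 20
  10a + b = 29
Solving the system yields a = 3, b = -1.
So g(t) = 3t - 1.
Then g(9) = 26.

26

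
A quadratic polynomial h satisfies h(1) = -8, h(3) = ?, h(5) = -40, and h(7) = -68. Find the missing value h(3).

On equispaced nodes a degree-2 polynomial has vanishing third forward difference, so
  - h(1) + 3·h(3) - 3·h(5) + h(7) = 0.
Substituting the known values and solving for h(3):
  3·h(3) = -60
  h(3) = -20.

-20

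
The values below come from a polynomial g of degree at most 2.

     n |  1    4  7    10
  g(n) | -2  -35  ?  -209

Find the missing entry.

-104

The 3 known points determine the degree-2 polynomial uniquely.
Write g(n) = an^2 + bn + c. Substituting each data point gives a linear system:
  a + b + c = -2
  16a + 4b + c = -35
  100a + 10b + c = -209
Solving the system yields a = -2, b = -1, c = 1.
So g(n) = -2n² - n + 1.
Then g(7) = -104.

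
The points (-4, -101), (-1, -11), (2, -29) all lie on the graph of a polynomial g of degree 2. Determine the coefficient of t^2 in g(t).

-6

Write g(t) = at^2 + bt + c. Substituting each data point gives a linear system:
  16a - 4b + c = -101
  a - b + c = -11
  4a + 2b + c = -29
Solving the system yields a = -6, b = 0, c = -5.
So g(t) = -6t² - 5.
The leading coefficient is -6.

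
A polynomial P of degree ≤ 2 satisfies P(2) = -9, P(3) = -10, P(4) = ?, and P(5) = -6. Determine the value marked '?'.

-9

On equispaced nodes a degree-2 polynomial has vanishing third forward difference, so
  - P(2) + 3·P(3) - 3·P(4) + P(5) = 0.
Substituting the known values and solving for P(4):
  -3·P(4) = 27
  P(4) = -9.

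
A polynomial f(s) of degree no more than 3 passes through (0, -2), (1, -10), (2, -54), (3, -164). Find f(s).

f(s) = -5s^3 - 3s^2 - 2

Write f(s) = as^3 + bs^2 + cs + d. Substituting each data point gives a linear system:
  d = -2
  a + b + c + d = -10
  8a + 4b + 2c + d = -54
  27a + 9b + 3c + d = -164
Solving the system yields a = -5, b = -3, c = 0, d = -2.
So f(s) = -5s^3 - 3s^2 - 2.
Check: f(1) = -10. ✓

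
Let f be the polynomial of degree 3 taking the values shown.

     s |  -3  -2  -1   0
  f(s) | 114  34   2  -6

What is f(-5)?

Forward differences of the values at s = -3, -2, -1, 0:
  f  : 114  34  2  -6
  Δ  : -80  -32  -8
  Δ^2: 48  24
  Δ^3: -24
The third differences are constant, confirming degree 3.
Interpolating (Newton forward form) and evaluating at s = -5 gives f(-5) = 514.

514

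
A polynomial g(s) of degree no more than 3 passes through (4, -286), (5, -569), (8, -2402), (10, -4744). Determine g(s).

Write g(s) = as^3 + bs^2 + cs + d. Substituting each data point gives a linear system:
  64a + 16b + 4c + d = -286
  125a + 25b + 5c + d = -569
  512a + 64b + 8c + d = -2402
  1000a + 100b + 10c + d = -4744
Solving the system yields a = -5, b = 3, c = -5, d = 6.
So g(s) = -5s^3 + 3s^2 - 5s + 6.
Check: g(5) = -569. ✓

g(s) = -5s^3 + 3s^2 - 5s + 6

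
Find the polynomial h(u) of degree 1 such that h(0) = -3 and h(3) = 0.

Using the Lagrange interpolation formula with nodes 0, 3:
  L_0(u) = (u - 3) / -3
  L_1(u) = u / 3
Then h(u) = -3·L_0(u) + 0·L_1(u).
Expanding and collecting terms gives h(u) = u - 3.
Check: h(0) = -3. ✓

h(u) = u - 3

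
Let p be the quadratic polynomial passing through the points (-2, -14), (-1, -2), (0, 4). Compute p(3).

Forward differences of the values at u = -2, -1, 0:
  p  : -14  -2  4
  Δ  : 12  6
  Δ^2: -6
The second differences are constant, confirming degree 2.
Interpolating (Newton forward form) and evaluating at u = 3 gives p(3) = -14.

-14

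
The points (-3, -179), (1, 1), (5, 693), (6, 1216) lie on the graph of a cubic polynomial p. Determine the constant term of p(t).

Write p(t) = at^3 + bt^2 + ct + d. Substituting each data point gives a linear system:
  -27a + 9b - 3c + d = -179
  a + b + c + d = 1
  125a + 25b + 5c + d = 693
  216a + 36b + 6c + d = 1216
Solving the system yields a = 6, b = -2, c = -1, d = -2.
So p(t) = 6t^3 - 2t^2 - t - 2.
The constant term is -2.

-2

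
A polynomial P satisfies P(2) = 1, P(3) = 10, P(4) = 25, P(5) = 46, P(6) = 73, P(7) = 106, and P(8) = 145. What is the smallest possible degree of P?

Forward differences of the values at u = 2, 3, 4, 5, 6, 7, 8:
  P  : 1  10  25  46  73  106  145
  Δ  : 9  15  21  27  33  39
  Δ^2: 6  6  6  6  6
  Δ^3: 0  0  0  0
  Δ^4: 0  0  0
  Δ^5: 0  0
  Δ^6: 0
The second differences are constant (6) and nonzero, while all higher differences vanish, so the minimal degree is 2.

2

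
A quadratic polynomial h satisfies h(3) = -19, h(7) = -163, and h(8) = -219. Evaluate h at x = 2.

-3

Using the Lagrange interpolation formula with nodes 3, 7, 8:
  L_0(x) = (x - 7)(x - 8) / 20
  L_1(x) = (x - 3)(x - 8) / -4
  L_2(x) = (x - 3)(x - 7) / 5
Then h(x) = -19·L_0(x) - 163·L_1(x) - 219·L_2(x).
Expanding and collecting terms gives h(x) = -4x^2 + 4x + 5.
Evaluating at x = 2: h(2) = -3.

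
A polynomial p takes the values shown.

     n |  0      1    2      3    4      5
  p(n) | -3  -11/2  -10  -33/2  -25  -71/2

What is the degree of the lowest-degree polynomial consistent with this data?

Forward differences of the values at n = 0, 1, 2, 3, 4, 5:
  p  : -3  -11/2  -10  -33/2  -25  -71/2
  Δ  : -5/2  -9/2  -13/2  -17/2  -21/2
  Δ^2: -2  -2  -2  -2
  Δ^3: 0  0  0
  Δ^4: 0  0
  Δ^5: 0
The second differences are constant (-2) and nonzero, while all higher differences vanish, so the minimal degree is 2.

2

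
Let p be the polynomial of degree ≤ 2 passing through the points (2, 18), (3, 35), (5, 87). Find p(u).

Write p(u) = au^2 + bu + c. Substituting each data point gives a linear system:
  4a + 2b + c = 18
  9a + 3b + c = 35
  25a + 5b + c = 87
Solving the system yields a = 3, b = 2, c = 2.
So p(u) = 3u^2 + 2u + 2.
Check: p(3) = 35. ✓

p(u) = 3u^2 + 2u + 2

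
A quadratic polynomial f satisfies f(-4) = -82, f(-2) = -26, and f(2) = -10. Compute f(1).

-2

Using the Lagrange interpolation formula with nodes -4, -2, 2:
  L_0(x) = (x + 2)(x - 2) / 12
  L_1(x) = (x + 4)(x - 2) / -8
  L_2(x) = (x + 4)(x + 2) / 24
Then f(x) = -82·L_0(x) - 26·L_1(x) - 10·L_2(x).
Expanding and collecting terms gives f(x) = -4x^2 + 4x - 2.
Evaluating at x = 1: f(1) = -2.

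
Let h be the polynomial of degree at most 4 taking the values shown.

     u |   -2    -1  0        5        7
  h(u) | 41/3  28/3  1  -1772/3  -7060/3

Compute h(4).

Using the Lagrange interpolation formula with nodes -2, -1, 0, 5, 7:
  L_0(u) = (u + 1)u(u - 5)(u - 7) / 126
  L_1(u) = (u + 2)u(u - 5)(u - 7) / -48
  L_2(u) = (u + 2)(u + 1)(u - 5)(u - 7) / 70
  L_3(u) = (u + 2)(u + 1)u(u - 7) / -420
  L_4(u) = (u + 2)(u + 1)u(u - 5) / 1008
Then h(u) = 41/3·L_0(u) + 28/3·L_1(u) + 1·L_2(u) - 1772/3·L_3(u) - 7060/3·L_4(u).
Expanding and collecting terms gives h(u) = -u^4 - (1/3)u^3 + 4u^2 - 5u + 1.
Evaluating at u = 4: h(4) = -697/3.

-697/3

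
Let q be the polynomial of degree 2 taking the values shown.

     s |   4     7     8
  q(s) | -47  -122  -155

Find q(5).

-68

Write q(s) = as^2 + bs + c. Substituting each data point gives a linear system:
  16a + 4b + c = -47
  49a + 7b + c = -122
  64a + 8b + c = -155
Solving the system yields a = -2, b = -3, c = -3.
So q(s) = -2s^2 - 3s - 3.
Then q(5) = -68.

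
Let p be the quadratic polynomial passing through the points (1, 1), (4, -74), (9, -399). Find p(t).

p(t) = -5t^2 + 6

Write p(t) = at^2 + bt + c. Substituting each data point gives a linear system:
  a + b + c = 1
  16a + 4b + c = -74
  81a + 9b + c = -399
Solving the system yields a = -5, b = 0, c = 6.
So p(t) = -5t^2 + 6.
Check: p(4) = -74. ✓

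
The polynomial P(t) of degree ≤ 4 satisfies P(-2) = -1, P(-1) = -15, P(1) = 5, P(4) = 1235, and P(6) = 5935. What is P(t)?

Write P(t) = at^4 + bt^3 + ct^2 + dt + e. Substituting each data point gives a linear system:
  16a - 8b + 4c - 2d + e = -1
  a - b + c - d + e = -15
  a + b + c + d + e = 5
  256a + 64b + 16c + 4d + e = 1235
  1296a + 216b + 36c + 6d + e = 5935
Solving the system yields a = 4, b = 4, c = -4, d = 6, e = -5.
So P(t) = 4t^4 + 4t^3 - 4t^2 + 6t - 5.
Check: P(4) = 1235. ✓

P(t) = 4t^4 + 4t^3 - 4t^2 + 6t - 5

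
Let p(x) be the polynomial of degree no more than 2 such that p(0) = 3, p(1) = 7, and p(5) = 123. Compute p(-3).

51

Using the Lagrange interpolation formula with nodes 0, 1, 5:
  L_0(x) = (x - 1)(x - 5) / 5
  L_1(x) = x(x - 5) / -4
  L_2(x) = x(x - 1) / 20
Then p(x) = 3·L_0(x) + 7·L_1(x) + 123·L_2(x).
Expanding and collecting terms gives p(x) = 5x² - x + 3.
Evaluating at x = -3: p(-3) = 51.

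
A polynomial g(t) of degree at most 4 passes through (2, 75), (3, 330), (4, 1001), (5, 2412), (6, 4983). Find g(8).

Forward differences of the values at t = 2, 3, 4, 5, 6:
  g  : 75  330  1001  2412  4983
  Δ  : 255  671  1411  2571
  Δ^2: 416  740  1160
  Δ^3: 324  420
  Δ^4: 96
The fourth differences are constant, confirming degree 4.
Interpolating (Newton forward form) and evaluating at t = 8 gives g(8) = 15765.

15765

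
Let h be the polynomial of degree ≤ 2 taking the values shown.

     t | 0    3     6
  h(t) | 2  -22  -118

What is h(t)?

Write h(t) = at^2 + bt + c. Substituting each data point gives a linear system:
  c = 2
  9a + 3b + c = -22
  36a + 6b + c = -118
Solving the system yields a = -4, b = 4, c = 2.
So h(t) = -4t^2 + 4t + 2.
Check: h(0) = 2. ✓

h(t) = -4t^2 + 4t + 2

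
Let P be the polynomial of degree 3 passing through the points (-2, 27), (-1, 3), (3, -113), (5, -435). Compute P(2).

Write P(x) = ax^3 + bx^2 + cx + d. Substituting each data point gives a linear system:
  -8a + 4b - 2c + d = 27
  -a + b - c + d = 3
  27a + 9b + 3c + d = -113
  125a + 25b + 5c + d = -435
Solving the system yields a = -3, b = -1, c = -6, d = -5.
So P(x) = -3x³ - x² - 6x - 5.
Then P(2) = -45.

-45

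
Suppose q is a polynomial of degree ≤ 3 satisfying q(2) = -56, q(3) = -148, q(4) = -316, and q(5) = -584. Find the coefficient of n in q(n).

Write q(n) = an^3 + bn^2 + cn + d. Substituting each data point gives a linear system:
  8a + 4b + 2c + d = -56
  27a + 9b + 3c + d = -148
  64a + 16b + 4c + d = -316
  125a + 25b + 5c + d = -584
Solving the system yields a = -4, b = -2, c = -6, d = -4.
So q(n) = -4n³ - 2n² - 6n - 4.
The coefficient of n is -6.

-6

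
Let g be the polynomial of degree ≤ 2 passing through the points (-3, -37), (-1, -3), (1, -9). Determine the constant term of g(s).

-1

Write g(s) = as^2 + bs + c. Substituting each data point gives a linear system:
  9a - 3b + c = -37
  a - b + c = -3
  a + b + c = -9
Solving the system yields a = -5, b = -3, c = -1.
So g(s) = -5s^2 - 3s - 1.
The constant term is -1.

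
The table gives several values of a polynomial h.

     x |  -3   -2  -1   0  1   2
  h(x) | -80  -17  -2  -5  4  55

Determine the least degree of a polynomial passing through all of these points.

Forward differences of the values at x = -3, -2, -1, 0, 1, 2:
  h  : -80  -17  -2  -5  4  55
  Δ  : 63  15  -3  9  51
  Δ^2: -48  -18  12  42
  Δ^3: 30  30  30
  Δ^4: 0  0
  Δ^5: 0
The third differences are constant (30) and nonzero, while all higher differences vanish, so the minimal degree is 3.

3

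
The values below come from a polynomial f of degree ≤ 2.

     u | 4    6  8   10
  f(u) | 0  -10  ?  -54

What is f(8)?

-28

On equispaced nodes a degree-2 polynomial has vanishing third forward difference, so
  - f(4) + 3·f(6) - 3·f(8) + f(10) = 0.
Substituting the known values and solving for f(8):
  -3·f(8) = 84
  f(8) = -28.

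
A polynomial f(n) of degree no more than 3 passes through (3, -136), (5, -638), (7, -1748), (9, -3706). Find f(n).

f(n) = -5n^3 - n^2 + 2n + 2

Using the Lagrange interpolation formula with nodes 3, 5, 7, 9:
  L_0(n) = (n - 5)(n - 7)(n - 9) / -48
  L_1(n) = (n - 3)(n - 7)(n - 9) / 16
  L_2(n) = (n - 3)(n - 5)(n - 9) / -16
  L_3(n) = (n - 3)(n - 5)(n - 7) / 48
Then f(n) = -136·L_0(n) - 638·L_1(n) - 1748·L_2(n) - 3706·L_3(n).
Expanding and collecting terms gives f(n) = -5n^3 - n^2 + 2n + 2.
Check: f(3) = -136. ✓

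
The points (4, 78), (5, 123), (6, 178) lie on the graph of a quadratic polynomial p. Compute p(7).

Write p(x) = ax^2 + bx + c. Substituting each data point gives a linear system:
  16a + 4b + c = 78
  25a + 5b + c = 123
  36a + 6b + c = 178
Solving the system yields a = 5, b = 0, c = -2.
So p(x) = 5x² - 2.
Then p(7) = 243.

243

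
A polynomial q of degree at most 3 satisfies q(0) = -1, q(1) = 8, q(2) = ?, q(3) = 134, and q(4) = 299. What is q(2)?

On equispaced nodes a degree-3 polynomial has vanishing fourth forward difference, so
  q(0) - 4·q(1) + 6·q(2) - 4·q(3) + q(4) = 0.
Substituting the known values and solving for q(2):
  6·q(2) = 270
  q(2) = 45.

45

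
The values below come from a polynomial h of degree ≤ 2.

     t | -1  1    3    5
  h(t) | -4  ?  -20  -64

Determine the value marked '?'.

0

On equispaced nodes a degree-2 polynomial has vanishing third forward difference, so
  - h(-1) + 3·h(1) - 3·h(3) + h(5) = 0.
Substituting the known values and solving for h(1):
  3·h(1) = 0
  h(1) = 0.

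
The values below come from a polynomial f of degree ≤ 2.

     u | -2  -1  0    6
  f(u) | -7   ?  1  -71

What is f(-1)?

-1

The 3 known points determine the degree-2 polynomial uniquely.
Write f(u) = au^2 + bu + c. Substituting each data point gives a linear system:
  4a - 2b + c = -7
  c = 1
  36a + 6b + c = -71
Solving the system yields a = -2, b = 0, c = 1.
So f(u) = -2u^2 + 1.
Then f(-1) = -1.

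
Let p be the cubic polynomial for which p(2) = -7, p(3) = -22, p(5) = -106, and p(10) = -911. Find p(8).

Write p(x) = ax^3 + bx^2 + cx + d. Substituting each data point gives a linear system:
  8a + 4b + 2c + d = -7
  27a + 9b + 3c + d = -22
  125a + 25b + 5c + d = -106
  1000a + 100b + 10c + d = -911
Solving the system yields a = -1, b = 1, c = -1, d = -1.
So p(x) = -x^3 + x^2 - x - 1.
Then p(8) = -457.

-457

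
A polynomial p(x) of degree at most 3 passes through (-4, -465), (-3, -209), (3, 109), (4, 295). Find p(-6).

Write p(x) = ax^3 + bx^2 + cx + d. Substituting each data point gives a linear system:
  -64a + 16b - 4c + d = -465
  -27a + 9b - 3c + d = -209
  27a + 9b + 3c + d = 109
  64a + 16b + 4c + d = 295
Solving the system yields a = 6, b = -5, c = -1, d = -5.
So p(x) = 6x³ - 5x² - x - 5.
Then p(-6) = -1475.

-1475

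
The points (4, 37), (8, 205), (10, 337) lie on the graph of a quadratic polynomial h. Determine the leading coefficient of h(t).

Write h(t) = at^2 + bt + c. Substituting each data point gives a linear system:
  16a + 4b + c = 37
  64a + 8b + c = 205
  100a + 10b + c = 337
Solving the system yields a = 4, b = -6, c = -3.
So h(t) = 4t^2 - 6t - 3.
The leading coefficient is 4.

4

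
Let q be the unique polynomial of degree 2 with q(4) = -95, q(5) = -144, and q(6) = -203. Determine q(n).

q(n) = -5n^2 - 4n + 1

Using the Lagrange interpolation formula with nodes 4, 5, 6:
  L_0(n) = (n - 5)(n - 6) / 2
  L_1(n) = (n - 4)(n - 6) / -1
  L_2(n) = (n - 4)(n - 5) / 2
Then q(n) = -95·L_0(n) - 144·L_1(n) - 203·L_2(n).
Expanding and collecting terms gives q(n) = -5n^2 - 4n + 1.
Check: q(5) = -144. ✓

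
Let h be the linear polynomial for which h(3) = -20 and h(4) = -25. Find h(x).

Write h(x) = ax + b. Substituting each data point gives a linear system:
  3a + b = -20
  4a + b = -25
Solving the system yields a = -5, b = -5.
So h(x) = -5x - 5.
Check: h(3) = -20. ✓

h(x) = -5x - 5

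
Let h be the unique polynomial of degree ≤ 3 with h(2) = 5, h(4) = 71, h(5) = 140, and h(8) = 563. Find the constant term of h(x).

Write h(x) = ax^3 + bx^2 + cx + d. Substituting each data point gives a linear system:
  8a + 4b + 2c + d = 5
  64a + 16b + 4c + d = 71
  125a + 25b + 5c + d = 140
  512a + 64b + 8c + d = 563
Solving the system yields a = 1, b = 1, c = -1, d = -5.
So h(x) = x^3 + x^2 - x - 5.
The constant term is -5.

-5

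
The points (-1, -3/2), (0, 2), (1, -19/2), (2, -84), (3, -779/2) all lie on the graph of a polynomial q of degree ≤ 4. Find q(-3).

Forward differences of the values at s = -1, 0, 1, 2, 3:
  q  : -3/2  2  -19/2  -84  -779/2
  Δ  : 7/2  -23/2  -149/2  -611/2
  Δ^2: -15  -63  -231
  Δ^3: -48  -168
  Δ^4: -120
The fourth differences are constant, confirming degree 4.
Interpolating (Newton forward form) and evaluating at s = -3 gives q(-3) = -923/2.

-923/2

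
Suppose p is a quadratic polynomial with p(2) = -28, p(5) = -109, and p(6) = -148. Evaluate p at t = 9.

-301

Using the Lagrange interpolation formula with nodes 2, 5, 6:
  L_0(t) = (t - 5)(t - 6) / 12
  L_1(t) = (t - 2)(t - 6) / -3
  L_2(t) = (t - 2)(t - 5) / 4
Then p(t) = -28·L_0(t) - 109·L_1(t) - 148·L_2(t).
Expanding and collecting terms gives p(t) = -3t² - 6t - 4.
Evaluating at t = 9: p(9) = -301.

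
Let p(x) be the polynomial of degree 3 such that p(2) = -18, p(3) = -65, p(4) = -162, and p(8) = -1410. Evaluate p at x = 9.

Using the Lagrange interpolation formula with nodes 2, 3, 4, 8:
  L_0(x) = (x - 3)(x - 4)(x - 8) / -12
  L_1(x) = (x - 2)(x - 4)(x - 8) / 5
  L_2(x) = (x - 2)(x - 3)(x - 8) / -8
  L_3(x) = (x - 2)(x - 3)(x - 4) / 120
Then p(x) = -18·L_0(x) - 65·L_1(x) - 162·L_2(x) - 1410·L_3(x).
Expanding and collecting terms gives p(x) = -3x^3 + 2x^2 - 2.
Evaluating at x = 9: p(9) = -2027.

-2027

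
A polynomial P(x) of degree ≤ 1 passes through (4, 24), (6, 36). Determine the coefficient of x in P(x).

6

Write P(x) = ax + b. Substituting each data point gives a linear system:
  4a + b = 24
  6a + b = 36
Solving the system yields a = 6, b = 0.
So P(x) = 6x.
The leading coefficient is 6.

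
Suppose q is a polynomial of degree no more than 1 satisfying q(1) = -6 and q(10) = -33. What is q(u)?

Using the Lagrange interpolation formula with nodes 1, 10:
  L_0(u) = (u - 10) / -9
  L_1(u) = (u - 1) / 9
Then q(u) = -6·L_0(u) - 33·L_1(u).
Expanding and collecting terms gives q(u) = -3u - 3.
Check: q(1) = -6. ✓

q(u) = -3u - 3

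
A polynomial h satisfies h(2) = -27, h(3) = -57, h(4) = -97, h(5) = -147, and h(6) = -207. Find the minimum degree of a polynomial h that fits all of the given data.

Forward differences of the values at u = 2, 3, 4, 5, 6:
  h  : -27  -57  -97  -147  -207
  Δ  : -30  -40  -50  -60
  Δ^2: -10  -10  -10
  Δ^3: 0  0
  Δ^4: 0
The second differences are constant (-10) and nonzero, while all higher differences vanish, so the minimal degree is 2.

2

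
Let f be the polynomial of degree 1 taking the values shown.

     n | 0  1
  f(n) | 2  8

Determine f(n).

Using the Lagrange interpolation formula with nodes 0, 1:
  L_0(n) = (n - 1) / -1
  L_1(n) = n / 1
Then f(n) = 2·L_0(n) + 8·L_1(n).
Expanding and collecting terms gives f(n) = 6n + 2.
Check: f(0) = 2. ✓

f(n) = 6n + 2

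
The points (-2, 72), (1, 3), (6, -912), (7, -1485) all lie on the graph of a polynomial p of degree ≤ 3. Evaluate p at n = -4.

Using the Lagrange interpolation formula with nodes -2, 1, 6, 7:
  L_0(n) = (n - 1)(n - 6)(n - 7) / -216
  L_1(n) = (n + 2)(n - 6)(n - 7) / 90
  L_2(n) = (n + 2)(n - 1)(n - 7) / -40
  L_3(n) = (n + 2)(n - 1)(n - 6) / 54
Then p(n) = 72·L_0(n) + 3·L_1(n) - 912·L_2(n) - 1485·L_3(n).
Expanding and collecting terms gives p(n) = -5n³ + 5n² - 3n + 6.
Evaluating at n = -4: p(-4) = 418.

418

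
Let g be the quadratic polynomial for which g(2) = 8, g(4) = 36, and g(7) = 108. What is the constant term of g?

-4

Write g(u) = au^2 + bu + c. Substituting each data point gives a linear system:
  4a + 2b + c = 8
  16a + 4b + c = 36
  49a + 7b + c = 108
Solving the system yields a = 2, b = 2, c = -4.
So g(u) = 2u^2 + 2u - 4.
The constant term is -4.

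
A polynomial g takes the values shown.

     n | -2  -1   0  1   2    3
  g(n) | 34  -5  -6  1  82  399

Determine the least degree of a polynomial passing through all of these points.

4

Forward differences of the values at n = -2, -1, 0, 1, 2, 3:
  g  : 34  -5  -6  1  82  399
  Δ  : -39  -1  7  81  317
  Δ^2: 38  8  74  236
  Δ^3: -30  66  162
  Δ^4: 96  96
  Δ^5: 0
The fourth differences are constant (96) and nonzero, while all higher differences vanish, so the minimal degree is 4.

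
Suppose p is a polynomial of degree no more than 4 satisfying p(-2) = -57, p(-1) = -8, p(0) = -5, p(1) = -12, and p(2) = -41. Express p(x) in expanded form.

p(x) = -2x^4 + 2x^3 - 3x^2 - 4x - 5

Write p(x) = ax^4 + bx^3 + cx^2 + dx + e. Substituting each data point gives a linear system:
  16a - 8b + 4c - 2d + e = -57
  a - b + c - d + e = -8
  e = -5
  a + b + c + d + e = -12
  16a + 8b + 4c + 2d + e = -41
Solving the system yields a = -2, b = 2, c = -3, d = -4, e = -5.
So p(x) = -2x^4 + 2x^3 - 3x^2 - 4x - 5.
Check: p(0) = -5. ✓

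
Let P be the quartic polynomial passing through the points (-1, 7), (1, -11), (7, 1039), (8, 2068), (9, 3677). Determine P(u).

Write P(u) = au^4 + bu^3 + cu^2 + du + e. Substituting each data point gives a linear system:
  a - b + c - d + e = 7
  a + b + c + d + e = -11
  2401a + 343b + 49c + 7d + e = 1039
  4096a + 512b + 64c + 8d + e = 2068
  6561a + 729b + 81c + 9d + e = 3677
Solving the system yields a = 1, b = -4, c = 1, d = -5, e = -4.
So P(u) = u^4 - 4u^3 + u^2 - 5u - 4.
Check: P(8) = 2068. ✓

P(u) = u^4 - 4u^3 + u^2 - 5u - 4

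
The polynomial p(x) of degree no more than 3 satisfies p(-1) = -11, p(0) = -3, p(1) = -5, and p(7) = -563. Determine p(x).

p(x) = -x^3 - 5x^2 + 4x - 3

Using the Lagrange interpolation formula with nodes -1, 0, 1, 7:
  L_0(x) = x(x - 1)(x - 7) / -16
  L_1(x) = (x + 1)(x - 1)(x - 7) / 7
  L_2(x) = (x + 1)x(x - 7) / -12
  L_3(x) = (x + 1)x(x - 1) / 336
Then p(x) = -11·L_0(x) - 3·L_1(x) - 5·L_2(x) - 563·L_3(x).
Expanding and collecting terms gives p(x) = -x^3 - 5x^2 + 4x - 3.
Check: p(-1) = -11. ✓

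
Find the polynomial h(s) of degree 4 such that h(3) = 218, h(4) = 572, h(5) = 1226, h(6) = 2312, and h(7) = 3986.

h(s) = s^4 + 4s^3 + 5s^2 - 4s - 4

Write h(s) = as^4 + bs^3 + cs^2 + ds + e. Substituting each data point gives a linear system:
  81a + 27b + 9c + 3d + e = 218
  256a + 64b + 16c + 4d + e = 572
  625a + 125b + 25c + 5d + e = 1226
  1296a + 216b + 36c + 6d + e = 2312
  2401a + 343b + 49c + 7d + e = 3986
Solving the system yields a = 1, b = 4, c = 5, d = -4, e = -4.
So h(s) = s^4 + 4s^3 + 5s^2 - 4s - 4.
Check: h(6) = 2312. ✓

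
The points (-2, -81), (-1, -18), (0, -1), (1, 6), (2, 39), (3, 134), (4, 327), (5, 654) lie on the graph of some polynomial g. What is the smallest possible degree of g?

Forward differences of the values at u = -2, -1, 0, 1, 2, 3, 4, 5:
  g  : -81  -18  -1  6  39  134  327  654
  Δ  : 63  17  7  33  95  193  327
  Δ^2: -46  -10  26  62  98  134
  Δ^3: 36  36  36  36  36
  Δ^4: 0  0  0  0
  Δ^5: 0  0  0
  Δ^6: 0  0
  Δ^7: 0
The third differences are constant (36) and nonzero, while all higher differences vanish, so the minimal degree is 3.

3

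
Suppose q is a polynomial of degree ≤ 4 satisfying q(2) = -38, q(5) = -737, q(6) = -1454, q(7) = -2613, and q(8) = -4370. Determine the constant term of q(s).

Write q(s) = as^4 + bs^3 + cs^2 + ds + e. Substituting each data point gives a linear system:
  16a + 8b + 4c + 2d + e = -38
  625a + 125b + 25c + 5d + e = -737
  1296a + 216b + 36c + 6d + e = -1454
  2401a + 343b + 49c + 7d + e = -2613
  4096a + 512b + 64c + 8d + e = -4370
Solving the system yields a = -1, b = 0, c = -4, d = -2, e = -2.
So q(s) = -s^4 - 4s^2 - 2s - 2.
The constant term is -2.

-2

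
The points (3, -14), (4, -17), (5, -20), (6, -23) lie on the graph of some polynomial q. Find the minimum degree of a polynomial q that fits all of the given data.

Forward differences of the values at n = 3, 4, 5, 6:
  q  : -14  -17  -20  -23
  Δ  : -3  -3  -3
  Δ^2: 0  0
  Δ^3: 0
The first differences are constant (-3) and nonzero, while all higher differences vanish, so the minimal degree is 1.

1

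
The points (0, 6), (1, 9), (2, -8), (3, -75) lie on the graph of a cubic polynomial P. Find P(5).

Write P(s) = as^3 + bs^2 + cs + d. Substituting each data point gives a linear system:
  d = 6
  a + b + c + d = 9
  8a + 4b + 2c + d = -8
  27a + 9b + 3c + d = -75
Solving the system yields a = -5, b = 5, c = 3, d = 6.
So P(s) = -5s³ + 5s² + 3s + 6.
Then P(5) = -479.

-479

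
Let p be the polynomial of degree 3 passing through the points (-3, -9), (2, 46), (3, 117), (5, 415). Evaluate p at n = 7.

Write p(n) = an^3 + bn^2 + cn + d. Substituting each data point gives a linear system:
  -27a + 9b - 3c + d = -9
  8a + 4b + 2c + d = 46
  27a + 9b + 3c + d = 117
  125a + 25b + 5c + d = 415
Solving the system yields a = 2, b = 6, c = 3, d = 0.
So p(n) = 2n^3 + 6n^2 + 3n.
Then p(7) = 1001.

1001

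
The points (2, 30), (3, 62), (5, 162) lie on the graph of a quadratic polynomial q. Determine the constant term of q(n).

2

Write q(n) = an^2 + bn + c. Substituting each data point gives a linear system:
  4a + 2b + c = 30
  9a + 3b + c = 62
  25a + 5b + c = 162
Solving the system yields a = 6, b = 2, c = 2.
So q(n) = 6n^2 + 2n + 2.
The constant term is 2.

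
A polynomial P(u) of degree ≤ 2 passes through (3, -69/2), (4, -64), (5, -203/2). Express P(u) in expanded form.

P(u) = -4u^2 - (3/2)u + 6

Using the Lagrange interpolation formula with nodes 3, 4, 5:
  L_0(u) = (u - 4)(u - 5) / 2
  L_1(u) = (u - 3)(u - 5) / -1
  L_2(u) = (u - 3)(u - 4) / 2
Then P(u) = -69/2·L_0(u) - 64·L_1(u) - 203/2·L_2(u).
Expanding and collecting terms gives P(u) = -4u² - (3/2)u + 6.
Check: P(4) = -64. ✓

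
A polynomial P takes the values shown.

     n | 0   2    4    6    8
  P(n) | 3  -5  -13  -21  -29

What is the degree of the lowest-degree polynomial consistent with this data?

1

Forward differences of the values at n = 0, 2, 4, 6, 8:
  P  : 3  -5  -13  -21  -29
  Δ  : -8  -8  -8  -8
  Δ^2: 0  0  0
  Δ^3: 0  0
  Δ^4: 0
The first differences are constant (-8) and nonzero, while all higher differences vanish, so the minimal degree is 1.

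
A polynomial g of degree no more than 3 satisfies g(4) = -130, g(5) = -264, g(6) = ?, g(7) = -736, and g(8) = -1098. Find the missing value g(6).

The 4 known points determine the degree-3 polynomial uniquely.
Write g(x) = ax^3 + bx^2 + cx + d. Substituting each data point gives a linear system:
  64a + 16b + 4c + d = -130
  125a + 25b + 5c + d = -264
  343a + 49b + 7c + d = -736
  512a + 64b + 8c + d = -1098
Solving the system yields a = -2, b = -2, c = 6, d = 6.
So g(x) = -2x³ - 2x² + 6x + 6.
Then g(6) = -462.

-462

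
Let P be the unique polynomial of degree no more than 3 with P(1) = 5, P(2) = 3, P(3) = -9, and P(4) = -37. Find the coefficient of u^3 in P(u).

-1

Write P(u) = au^3 + bu^2 + cu + d. Substituting each data point gives a linear system:
  a + b + c + d = 5
  8a + 4b + 2c + d = 3
  27a + 9b + 3c + d = -9
  64a + 16b + 4c + d = -37
Solving the system yields a = -1, b = 1, c = 2, d = 3.
So P(u) = -u^3 + u^2 + 2u + 3.
The leading coefficient is -1.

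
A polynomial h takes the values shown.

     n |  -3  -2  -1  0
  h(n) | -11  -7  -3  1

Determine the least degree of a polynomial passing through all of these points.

Forward differences of the values at n = -3, -2, -1, 0:
  h  : -11  -7  -3  1
  Δ  : 4  4  4
  Δ^2: 0  0
  Δ^3: 0
The first differences are constant (4) and nonzero, while all higher differences vanish, so the minimal degree is 1.

1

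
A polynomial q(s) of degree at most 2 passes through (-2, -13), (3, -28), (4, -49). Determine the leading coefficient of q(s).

Write q(s) = as^2 + bs + c. Substituting each data point gives a linear system:
  4a - 2b + c = -13
  9a + 3b + c = -28
  16a + 4b + c = -49
Solving the system yields a = -3, b = 0, c = -1.
So q(s) = -3s^2 - 1.
The leading coefficient is -3.

-3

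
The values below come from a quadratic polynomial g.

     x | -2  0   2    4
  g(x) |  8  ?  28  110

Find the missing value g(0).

The 3 known points determine the degree-2 polynomial uniquely.
Write g(x) = ax^2 + bx + c. Substituting each data point gives a linear system:
  4a - 2b + c = 8
  4a + 2b + c = 28
  16a + 4b + c = 110
Solving the system yields a = 6, b = 5, c = -6.
So g(x) = 6x^2 + 5x - 6.
Then g(0) = -6.

-6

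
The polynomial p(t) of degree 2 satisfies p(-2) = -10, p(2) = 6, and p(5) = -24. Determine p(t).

Using the Lagrange interpolation formula with nodes -2, 2, 5:
  L_0(t) = (t - 2)(t - 5) / 28
  L_1(t) = (t + 2)(t - 5) / -12
  L_2(t) = (t + 2)(t - 2) / 21
Then p(t) = -10·L_0(t) + 6·L_1(t) - 24·L_2(t).
Expanding and collecting terms gives p(t) = -2t² + 4t + 6.
Check: p(-2) = -10. ✓

p(t) = -2t^2 + 4t + 6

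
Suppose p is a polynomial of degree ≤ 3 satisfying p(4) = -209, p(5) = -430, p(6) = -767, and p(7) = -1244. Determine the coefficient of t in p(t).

Write p(t) = at^3 + bt^2 + ct + d. Substituting each data point gives a linear system:
  64a + 16b + 4c + d = -209
  125a + 25b + 5c + d = -430
  216a + 36b + 6c + d = -767
  343a + 49b + 7c + d = -1244
Solving the system yields a = -4, b = 2, c = 5, d = -5.
So p(t) = -4t³ + 2t² + 5t - 5.
The coefficient of t is 5.

5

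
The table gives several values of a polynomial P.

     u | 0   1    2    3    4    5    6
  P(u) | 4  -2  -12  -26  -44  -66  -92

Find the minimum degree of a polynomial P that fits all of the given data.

2

Forward differences of the values at u = 0, 1, 2, 3, 4, 5, 6:
  P  : 4  -2  -12  -26  -44  -66  -92
  Δ  : -6  -10  -14  -18  -22  -26
  Δ^2: -4  -4  -4  -4  -4
  Δ^3: 0  0  0  0
  Δ^4: 0  0  0
  Δ^5: 0  0
  Δ^6: 0
The second differences are constant (-4) and nonzero, while all higher differences vanish, so the minimal degree is 2.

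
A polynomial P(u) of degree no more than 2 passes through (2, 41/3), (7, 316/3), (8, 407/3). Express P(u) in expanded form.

P(u) = 2u^2 + (1/3)u + 5

Using the Lagrange interpolation formula with nodes 2, 7, 8:
  L_0(u) = (u - 7)(u - 8) / 30
  L_1(u) = (u - 2)(u - 8) / -5
  L_2(u) = (u - 2)(u - 7) / 6
Then P(u) = 41/3·L_0(u) + 316/3·L_1(u) + 407/3·L_2(u).
Expanding and collecting terms gives P(u) = 2u^2 + (1/3)u + 5.
Check: P(2) = 41/3. ✓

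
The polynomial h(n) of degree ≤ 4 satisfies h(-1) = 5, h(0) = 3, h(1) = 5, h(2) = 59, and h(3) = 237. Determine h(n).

Write h(n) = an^4 + bn^3 + cn^2 + dn + e. Substituting each data point gives a linear system:
  a - b + c - d + e = 5
  e = 3
  a + b + c + d + e = 5
  16a + 8b + 4c + 2d + e = 59
  81a + 27b + 9c + 3d + e = 237
Solving the system yields a = 1, b = 6, c = 1, d = -6, e = 3.
So h(n) = n^4 + 6n^3 + n^2 - 6n + 3.
Check: h(0) = 3. ✓

h(n) = n^4 + 6n^3 + n^2 - 6n + 3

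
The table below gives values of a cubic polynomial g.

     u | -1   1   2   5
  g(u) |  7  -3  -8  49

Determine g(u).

g(u) = u^3 - 2u^2 - 6u + 4

Using the Lagrange interpolation formula with nodes -1, 1, 2, 5:
  L_0(u) = (u - 1)(u - 2)(u - 5) / -36
  L_1(u) = (u + 1)(u - 2)(u - 5) / 8
  L_2(u) = (u + 1)(u - 1)(u - 5) / -9
  L_3(u) = (u + 1)(u - 1)(u - 2) / 72
Then g(u) = 7·L_0(u) - 3·L_1(u) - 8·L_2(u) + 49·L_3(u).
Expanding and collecting terms gives g(u) = u^3 - 2u^2 - 6u + 4.
Check: g(-1) = 7. ✓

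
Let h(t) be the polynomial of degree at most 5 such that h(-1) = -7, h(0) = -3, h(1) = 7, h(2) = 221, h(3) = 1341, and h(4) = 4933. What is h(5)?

13787

Write h(t) = at^5 + bt^4 + ct^3 + dt^2 + et + k. Substituting each data point gives a linear system:
  -a + b - c + d - e + k = -7
  k = -3
  a + b + c + d + e + k = 7
  32a + 16b + 8c + 4d + 2e + k = 221
  243a + 81b + 27c + 9d + 3e + k = 1341
  1024a + 256b + 64c + 16d + 4e + k = 4933
Solving the system yields a = 3, b = 6, c = 6, d = -3, e = -2, k = -3.
So h(t) = 3t^5 + 6t^4 + 6t^3 - 3t^2 - 2t - 3.
Then h(5) = 13787.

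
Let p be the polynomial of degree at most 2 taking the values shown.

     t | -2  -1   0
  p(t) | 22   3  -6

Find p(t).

Write p(t) = at^2 + bt + c. Substituting each data point gives a linear system:
  4a - 2b + c = 22
  a - b + c = 3
  c = -6
Solving the system yields a = 5, b = -4, c = -6.
So p(t) = 5t^2 - 4t - 6.
Check: p(0) = -6. ✓

p(t) = 5t^2 - 4t - 6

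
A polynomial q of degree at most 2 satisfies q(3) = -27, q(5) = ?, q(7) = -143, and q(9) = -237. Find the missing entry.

On equispaced nodes a degree-2 polynomial has vanishing third forward difference, so
  - q(3) + 3·q(5) - 3·q(7) + q(9) = 0.
Substituting the known values and solving for q(5):
  3·q(5) = -219
  q(5) = -73.

-73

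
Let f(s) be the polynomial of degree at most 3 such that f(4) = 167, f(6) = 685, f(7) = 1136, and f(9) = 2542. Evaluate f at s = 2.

Using the Lagrange interpolation formula with nodes 4, 6, 7, 9:
  L_0(s) = (s - 6)(s - 7)(s - 9) / -30
  L_1(s) = (s - 4)(s - 7)(s - 9) / 6
  L_2(s) = (s - 4)(s - 6)(s - 9) / -6
  L_3(s) = (s - 4)(s - 6)(s - 7) / 30
Then f(s) = 167·L_0(s) + 685·L_1(s) + 1136·L_2(s) + 2542·L_3(s).
Expanding and collecting terms gives f(s) = 4s^3 - 4s^2 - 5s - 5.
Evaluating at s = 2: f(2) = 1.

1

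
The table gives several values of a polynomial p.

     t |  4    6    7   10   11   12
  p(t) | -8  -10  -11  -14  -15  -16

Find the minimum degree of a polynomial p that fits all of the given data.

Divided differences on the nodes 4, 6, 7, 10, 11, 12:
  order 0: -8  -10  -11  -14  -15  -16
  order 1: -1  -1  -1  -1  -1
  order 2: 0  0  0  0
  order 3: 0  0  0
  order 4: 0  0
  order 5: 0
The order-1 divided differences are all -1 (nonzero) and every higher order vanishes, so the data lies on a polynomial of degree exactly 1.

1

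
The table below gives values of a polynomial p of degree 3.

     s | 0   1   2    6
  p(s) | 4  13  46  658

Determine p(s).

Write p(s) = as^3 + bs^2 + cs + d. Substituting each data point gives a linear system:
  d = 4
  a + b + c + d = 13
  8a + 4b + 2c + d = 46
  216a + 36b + 6c + d = 658
Solving the system yields a = 2, b = 6, c = 1, d = 4.
So p(s) = 2s^3 + 6s^2 + s + 4.
Check: p(2) = 46. ✓

p(s) = 2s^3 + 6s^2 + s + 4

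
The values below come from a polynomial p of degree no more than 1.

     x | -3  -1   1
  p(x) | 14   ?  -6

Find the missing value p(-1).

4

On equispaced nodes a degree-1 polynomial has vanishing second forward difference, so
  p(-3) - 2·p(-1) + p(1) = 0.
Substituting the known values and solving for p(-1):
  -2·p(-1) = -8
  p(-1) = 4.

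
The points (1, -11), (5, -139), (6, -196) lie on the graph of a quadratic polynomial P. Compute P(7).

Write P(x) = ax^2 + bx + c. Substituting each data point gives a linear system:
  a + b + c = -11
  25a + 5b + c = -139
  36a + 6b + c = -196
Solving the system yields a = -5, b = -2, c = -4.
So P(x) = -5x^2 - 2x - 4.
Then P(7) = -263.

-263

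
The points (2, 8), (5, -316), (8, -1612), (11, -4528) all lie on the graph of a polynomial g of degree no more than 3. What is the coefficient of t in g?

Write g(t) = at^3 + bt^2 + ct + d. Substituting each data point gives a linear system:
  8a + 4b + 2c + d = 8
  125a + 25b + 5c + d = -316
  512a + 64b + 8c + d = -1612
  1331a + 121b + 11c + d = -4528
Solving the system yields a = -4, b = 6, c = 6, d = 4.
So g(t) = -4t^3 + 6t^2 + 6t + 4.
The coefficient of t is 6.

6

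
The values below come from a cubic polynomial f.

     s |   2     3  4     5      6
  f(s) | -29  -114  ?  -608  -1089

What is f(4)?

On equispaced nodes a degree-3 polynomial has vanishing fourth forward difference, so
  f(2) - 4·f(3) + 6·f(4) - 4·f(5) + f(6) = 0.
Substituting the known values and solving for f(4):
  6·f(4) = -1770
  f(4) = -295.

-295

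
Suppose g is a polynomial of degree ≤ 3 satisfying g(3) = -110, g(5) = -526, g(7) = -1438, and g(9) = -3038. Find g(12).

Write g(n) = an^3 + bn^2 + cn + d. Substituting each data point gives a linear system:
  27a + 9b + 3c + d = -110
  125a + 25b + 5c + d = -526
  343a + 49b + 7c + d = -1438
  729a + 81b + 9c + d = -3038
Solving the system yields a = -4, b = -2, c = 4, d = 4.
So g(n) = -4n^3 - 2n^2 + 4n + 4.
Then g(12) = -7148.

-7148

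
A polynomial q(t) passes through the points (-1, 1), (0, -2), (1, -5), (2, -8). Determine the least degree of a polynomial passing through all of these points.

Forward differences of the values at t = -1, 0, 1, 2:
  q  : 1  -2  -5  -8
  Δ  : -3  -3  -3
  Δ^2: 0  0
  Δ^3: 0
The first differences are constant (-3) and nonzero, while all higher differences vanish, so the minimal degree is 1.

1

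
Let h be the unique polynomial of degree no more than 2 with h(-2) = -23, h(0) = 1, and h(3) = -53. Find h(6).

-215

Using the Lagrange interpolation formula with nodes -2, 0, 3:
  L_0(u) = u(u - 3) / 10
  L_1(u) = (u + 2)(u - 3) / -6
  L_2(u) = (u + 2)u / 15
Then h(u) = -23·L_0(u) + 1·L_1(u) - 53·L_2(u).
Expanding and collecting terms gives h(u) = -6u² + 1.
Evaluating at u = 6: h(6) = -215.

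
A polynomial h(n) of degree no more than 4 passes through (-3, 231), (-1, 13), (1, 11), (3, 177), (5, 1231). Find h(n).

Write h(n) = an^4 + bn^3 + cn^2 + dn + e. Substituting each data point gives a linear system:
  81a - 27b + 9c - 3d + e = 231
  a - b + c - d + e = 13
  a + b + c + d + e = 11
  81a + 27b + 9c + 3d + e = 177
  625a + 125b + 25c + 5d + e = 1231
Solving the system yields a = 2, b = -1, c = 4, d = 0, e = 6.
So h(n) = 2n^4 - n^3 + 4n^2 + 6.
Check: h(-3) = 231. ✓

h(n) = 2n^4 - n^3 + 4n^2 + 6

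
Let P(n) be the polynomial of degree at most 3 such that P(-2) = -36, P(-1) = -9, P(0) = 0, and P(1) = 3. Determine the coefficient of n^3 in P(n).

2

Write P(n) = an^3 + bn^2 + cn + d. Substituting each data point gives a linear system:
  -8a + 4b - 2c + d = -36
  -a + b - c + d = -9
  d = 0
  a + b + c + d = 3
Solving the system yields a = 2, b = -3, c = 4, d = 0.
So P(n) = 2n^3 - 3n^2 + 4n.
The leading coefficient is 2.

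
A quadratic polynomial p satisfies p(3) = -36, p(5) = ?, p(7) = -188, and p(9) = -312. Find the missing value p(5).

-96

On equispaced nodes a degree-2 polynomial has vanishing third forward difference, so
  - p(3) + 3·p(5) - 3·p(7) + p(9) = 0.
Substituting the known values and solving for p(5):
  3·p(5) = -288
  p(5) = -96.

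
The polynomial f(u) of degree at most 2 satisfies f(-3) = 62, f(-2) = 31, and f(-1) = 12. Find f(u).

Using the Lagrange interpolation formula with nodes -3, -2, -1:
  L_0(u) = (u + 2)(u + 1) / 2
  L_1(u) = (u + 3)(u + 1) / -1
  L_2(u) = (u + 3)(u + 2) / 2
Then f(u) = 62·L_0(u) + 31·L_1(u) + 12·L_2(u).
Expanding and collecting terms gives f(u) = 6u^2 - u + 5.
Check: f(-1) = 12. ✓

f(u) = 6u^2 - u + 5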